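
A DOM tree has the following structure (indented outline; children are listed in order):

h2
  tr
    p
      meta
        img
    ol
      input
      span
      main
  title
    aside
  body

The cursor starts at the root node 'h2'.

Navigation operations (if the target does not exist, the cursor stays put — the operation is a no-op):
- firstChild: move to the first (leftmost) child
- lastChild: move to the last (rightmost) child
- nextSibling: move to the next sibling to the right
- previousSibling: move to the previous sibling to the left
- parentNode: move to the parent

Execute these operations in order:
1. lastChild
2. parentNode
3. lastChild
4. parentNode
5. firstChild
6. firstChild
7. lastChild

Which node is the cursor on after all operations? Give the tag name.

Answer: meta

Derivation:
After 1 (lastChild): body
After 2 (parentNode): h2
After 3 (lastChild): body
After 4 (parentNode): h2
After 5 (firstChild): tr
After 6 (firstChild): p
After 7 (lastChild): meta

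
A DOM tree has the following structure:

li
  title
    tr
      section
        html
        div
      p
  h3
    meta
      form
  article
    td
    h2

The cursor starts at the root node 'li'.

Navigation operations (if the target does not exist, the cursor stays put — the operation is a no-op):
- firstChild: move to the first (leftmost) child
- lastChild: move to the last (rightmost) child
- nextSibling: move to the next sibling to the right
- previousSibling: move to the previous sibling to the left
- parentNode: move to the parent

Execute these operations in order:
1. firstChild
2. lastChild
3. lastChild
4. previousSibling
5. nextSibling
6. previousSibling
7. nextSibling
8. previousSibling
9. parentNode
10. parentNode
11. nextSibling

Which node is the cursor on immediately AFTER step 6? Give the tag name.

Answer: section

Derivation:
After 1 (firstChild): title
After 2 (lastChild): tr
After 3 (lastChild): p
After 4 (previousSibling): section
After 5 (nextSibling): p
After 6 (previousSibling): section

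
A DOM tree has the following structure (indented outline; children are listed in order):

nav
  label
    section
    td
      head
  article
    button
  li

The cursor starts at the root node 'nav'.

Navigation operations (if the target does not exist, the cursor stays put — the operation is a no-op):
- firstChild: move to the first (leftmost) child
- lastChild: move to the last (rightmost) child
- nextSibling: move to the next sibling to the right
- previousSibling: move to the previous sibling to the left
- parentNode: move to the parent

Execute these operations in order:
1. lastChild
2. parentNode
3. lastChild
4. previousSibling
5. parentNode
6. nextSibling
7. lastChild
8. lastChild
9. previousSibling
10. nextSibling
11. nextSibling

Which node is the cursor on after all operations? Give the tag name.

After 1 (lastChild): li
After 2 (parentNode): nav
After 3 (lastChild): li
After 4 (previousSibling): article
After 5 (parentNode): nav
After 6 (nextSibling): nav (no-op, stayed)
After 7 (lastChild): li
After 8 (lastChild): li (no-op, stayed)
After 9 (previousSibling): article
After 10 (nextSibling): li
After 11 (nextSibling): li (no-op, stayed)

Answer: li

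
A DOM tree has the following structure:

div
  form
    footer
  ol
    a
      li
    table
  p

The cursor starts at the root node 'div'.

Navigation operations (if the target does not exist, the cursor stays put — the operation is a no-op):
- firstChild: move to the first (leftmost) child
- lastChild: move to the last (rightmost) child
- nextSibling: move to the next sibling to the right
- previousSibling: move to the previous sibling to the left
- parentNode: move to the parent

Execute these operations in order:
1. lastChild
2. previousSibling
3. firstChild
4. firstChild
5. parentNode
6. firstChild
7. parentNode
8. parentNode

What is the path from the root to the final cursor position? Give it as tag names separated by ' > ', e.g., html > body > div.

After 1 (lastChild): p
After 2 (previousSibling): ol
After 3 (firstChild): a
After 4 (firstChild): li
After 5 (parentNode): a
After 6 (firstChild): li
After 7 (parentNode): a
After 8 (parentNode): ol

Answer: div > ol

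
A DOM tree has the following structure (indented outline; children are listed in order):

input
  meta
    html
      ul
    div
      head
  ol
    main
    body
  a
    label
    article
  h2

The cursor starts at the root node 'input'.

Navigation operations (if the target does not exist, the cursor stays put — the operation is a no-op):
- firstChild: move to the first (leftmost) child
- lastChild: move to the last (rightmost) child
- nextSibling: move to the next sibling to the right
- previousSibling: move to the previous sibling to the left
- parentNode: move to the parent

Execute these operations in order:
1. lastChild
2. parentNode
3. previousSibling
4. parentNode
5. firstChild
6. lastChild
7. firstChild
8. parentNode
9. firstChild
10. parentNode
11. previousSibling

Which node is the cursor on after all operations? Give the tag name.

After 1 (lastChild): h2
After 2 (parentNode): input
After 3 (previousSibling): input (no-op, stayed)
After 4 (parentNode): input (no-op, stayed)
After 5 (firstChild): meta
After 6 (lastChild): div
After 7 (firstChild): head
After 8 (parentNode): div
After 9 (firstChild): head
After 10 (parentNode): div
After 11 (previousSibling): html

Answer: html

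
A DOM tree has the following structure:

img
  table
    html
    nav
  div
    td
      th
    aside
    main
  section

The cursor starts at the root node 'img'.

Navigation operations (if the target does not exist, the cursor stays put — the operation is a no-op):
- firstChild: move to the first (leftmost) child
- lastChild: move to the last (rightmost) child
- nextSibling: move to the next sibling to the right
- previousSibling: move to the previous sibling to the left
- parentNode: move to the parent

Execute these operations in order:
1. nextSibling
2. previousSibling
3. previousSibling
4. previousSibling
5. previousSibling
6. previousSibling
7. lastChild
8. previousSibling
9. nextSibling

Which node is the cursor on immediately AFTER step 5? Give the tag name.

After 1 (nextSibling): img (no-op, stayed)
After 2 (previousSibling): img (no-op, stayed)
After 3 (previousSibling): img (no-op, stayed)
After 4 (previousSibling): img (no-op, stayed)
After 5 (previousSibling): img (no-op, stayed)

Answer: img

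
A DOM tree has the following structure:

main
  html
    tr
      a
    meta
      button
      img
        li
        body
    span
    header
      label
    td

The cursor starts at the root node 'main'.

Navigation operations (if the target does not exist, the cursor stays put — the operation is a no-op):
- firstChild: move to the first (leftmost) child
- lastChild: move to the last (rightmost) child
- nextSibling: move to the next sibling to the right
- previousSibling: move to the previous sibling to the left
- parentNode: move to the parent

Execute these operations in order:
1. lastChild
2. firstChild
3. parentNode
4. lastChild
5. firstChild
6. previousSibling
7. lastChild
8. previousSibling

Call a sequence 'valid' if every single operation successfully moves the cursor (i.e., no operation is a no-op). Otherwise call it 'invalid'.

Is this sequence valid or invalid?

Answer: invalid

Derivation:
After 1 (lastChild): html
After 2 (firstChild): tr
After 3 (parentNode): html
After 4 (lastChild): td
After 5 (firstChild): td (no-op, stayed)
After 6 (previousSibling): header
After 7 (lastChild): label
After 8 (previousSibling): label (no-op, stayed)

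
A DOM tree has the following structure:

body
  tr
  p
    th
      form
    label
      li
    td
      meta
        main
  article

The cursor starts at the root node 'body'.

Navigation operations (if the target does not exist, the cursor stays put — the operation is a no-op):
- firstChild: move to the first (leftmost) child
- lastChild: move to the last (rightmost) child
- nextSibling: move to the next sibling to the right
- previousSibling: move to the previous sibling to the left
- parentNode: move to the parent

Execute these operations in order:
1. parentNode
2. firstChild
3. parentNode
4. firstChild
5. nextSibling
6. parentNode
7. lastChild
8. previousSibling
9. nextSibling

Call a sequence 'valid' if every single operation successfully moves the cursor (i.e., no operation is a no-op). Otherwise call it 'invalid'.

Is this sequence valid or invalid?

After 1 (parentNode): body (no-op, stayed)
After 2 (firstChild): tr
After 3 (parentNode): body
After 4 (firstChild): tr
After 5 (nextSibling): p
After 6 (parentNode): body
After 7 (lastChild): article
After 8 (previousSibling): p
After 9 (nextSibling): article

Answer: invalid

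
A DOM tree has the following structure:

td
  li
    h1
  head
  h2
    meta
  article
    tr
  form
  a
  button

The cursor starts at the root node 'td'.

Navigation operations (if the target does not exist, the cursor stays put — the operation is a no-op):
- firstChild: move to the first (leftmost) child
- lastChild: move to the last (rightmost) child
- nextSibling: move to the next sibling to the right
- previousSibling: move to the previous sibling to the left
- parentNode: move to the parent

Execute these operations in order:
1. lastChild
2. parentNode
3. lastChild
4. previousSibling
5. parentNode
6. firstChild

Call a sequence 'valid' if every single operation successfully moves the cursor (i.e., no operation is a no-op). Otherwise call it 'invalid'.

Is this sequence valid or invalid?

After 1 (lastChild): button
After 2 (parentNode): td
After 3 (lastChild): button
After 4 (previousSibling): a
After 5 (parentNode): td
After 6 (firstChild): li

Answer: valid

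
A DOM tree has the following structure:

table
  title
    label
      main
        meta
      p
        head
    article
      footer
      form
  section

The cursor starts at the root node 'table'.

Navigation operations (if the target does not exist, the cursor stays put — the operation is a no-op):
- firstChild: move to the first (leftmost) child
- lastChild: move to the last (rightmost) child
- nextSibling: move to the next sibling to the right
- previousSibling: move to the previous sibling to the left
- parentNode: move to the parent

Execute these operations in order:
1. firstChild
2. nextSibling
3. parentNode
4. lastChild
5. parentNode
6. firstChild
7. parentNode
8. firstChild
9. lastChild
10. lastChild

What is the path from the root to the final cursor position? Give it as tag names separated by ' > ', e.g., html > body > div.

Answer: table > title > article > form

Derivation:
After 1 (firstChild): title
After 2 (nextSibling): section
After 3 (parentNode): table
After 4 (lastChild): section
After 5 (parentNode): table
After 6 (firstChild): title
After 7 (parentNode): table
After 8 (firstChild): title
After 9 (lastChild): article
After 10 (lastChild): form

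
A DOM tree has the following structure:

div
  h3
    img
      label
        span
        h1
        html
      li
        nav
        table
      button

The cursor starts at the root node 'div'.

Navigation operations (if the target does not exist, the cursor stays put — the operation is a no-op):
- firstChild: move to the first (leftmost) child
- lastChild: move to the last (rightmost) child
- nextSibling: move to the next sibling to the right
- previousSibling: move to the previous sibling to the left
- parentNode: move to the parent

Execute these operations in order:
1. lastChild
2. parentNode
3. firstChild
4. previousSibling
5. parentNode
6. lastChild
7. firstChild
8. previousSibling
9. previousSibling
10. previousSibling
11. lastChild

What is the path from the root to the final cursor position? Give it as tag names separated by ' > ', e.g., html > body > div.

Answer: div > h3 > img > button

Derivation:
After 1 (lastChild): h3
After 2 (parentNode): div
After 3 (firstChild): h3
After 4 (previousSibling): h3 (no-op, stayed)
After 5 (parentNode): div
After 6 (lastChild): h3
After 7 (firstChild): img
After 8 (previousSibling): img (no-op, stayed)
After 9 (previousSibling): img (no-op, stayed)
After 10 (previousSibling): img (no-op, stayed)
After 11 (lastChild): button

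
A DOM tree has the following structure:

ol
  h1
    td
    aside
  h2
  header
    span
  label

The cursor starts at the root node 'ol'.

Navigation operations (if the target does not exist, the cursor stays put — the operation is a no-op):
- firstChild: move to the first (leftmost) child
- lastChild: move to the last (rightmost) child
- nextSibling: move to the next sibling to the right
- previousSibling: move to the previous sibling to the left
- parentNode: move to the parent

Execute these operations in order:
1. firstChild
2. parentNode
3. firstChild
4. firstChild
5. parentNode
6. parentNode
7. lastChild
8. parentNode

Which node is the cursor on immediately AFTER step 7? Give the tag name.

Answer: label

Derivation:
After 1 (firstChild): h1
After 2 (parentNode): ol
After 3 (firstChild): h1
After 4 (firstChild): td
After 5 (parentNode): h1
After 6 (parentNode): ol
After 7 (lastChild): label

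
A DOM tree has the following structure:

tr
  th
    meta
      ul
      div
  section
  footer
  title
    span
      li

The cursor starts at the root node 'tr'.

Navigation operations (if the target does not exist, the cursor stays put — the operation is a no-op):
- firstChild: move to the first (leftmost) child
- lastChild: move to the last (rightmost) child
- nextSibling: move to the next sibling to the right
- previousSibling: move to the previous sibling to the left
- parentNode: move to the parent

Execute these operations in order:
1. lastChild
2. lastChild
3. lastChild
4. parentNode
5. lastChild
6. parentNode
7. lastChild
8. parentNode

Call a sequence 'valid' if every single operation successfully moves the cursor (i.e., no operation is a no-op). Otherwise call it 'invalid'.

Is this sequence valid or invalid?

Answer: valid

Derivation:
After 1 (lastChild): title
After 2 (lastChild): span
After 3 (lastChild): li
After 4 (parentNode): span
After 5 (lastChild): li
After 6 (parentNode): span
After 7 (lastChild): li
After 8 (parentNode): span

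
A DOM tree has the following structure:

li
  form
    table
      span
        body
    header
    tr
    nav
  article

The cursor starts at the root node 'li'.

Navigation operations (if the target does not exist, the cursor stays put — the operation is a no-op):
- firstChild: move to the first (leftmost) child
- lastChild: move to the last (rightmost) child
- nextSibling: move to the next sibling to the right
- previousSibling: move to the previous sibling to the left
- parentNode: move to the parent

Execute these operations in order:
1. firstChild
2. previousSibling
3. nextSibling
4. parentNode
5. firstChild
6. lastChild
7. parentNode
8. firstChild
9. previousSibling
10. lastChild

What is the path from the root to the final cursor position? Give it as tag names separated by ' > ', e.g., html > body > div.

Answer: li > form > table > span

Derivation:
After 1 (firstChild): form
After 2 (previousSibling): form (no-op, stayed)
After 3 (nextSibling): article
After 4 (parentNode): li
After 5 (firstChild): form
After 6 (lastChild): nav
After 7 (parentNode): form
After 8 (firstChild): table
After 9 (previousSibling): table (no-op, stayed)
After 10 (lastChild): span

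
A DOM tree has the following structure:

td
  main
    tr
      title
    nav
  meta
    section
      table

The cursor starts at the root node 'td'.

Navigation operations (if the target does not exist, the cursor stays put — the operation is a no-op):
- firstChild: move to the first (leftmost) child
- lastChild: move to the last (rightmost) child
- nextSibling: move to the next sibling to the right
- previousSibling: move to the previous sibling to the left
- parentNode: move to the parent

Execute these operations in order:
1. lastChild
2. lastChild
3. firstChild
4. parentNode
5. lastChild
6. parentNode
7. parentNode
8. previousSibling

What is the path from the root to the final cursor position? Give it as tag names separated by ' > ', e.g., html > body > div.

After 1 (lastChild): meta
After 2 (lastChild): section
After 3 (firstChild): table
After 4 (parentNode): section
After 5 (lastChild): table
After 6 (parentNode): section
After 7 (parentNode): meta
After 8 (previousSibling): main

Answer: td > main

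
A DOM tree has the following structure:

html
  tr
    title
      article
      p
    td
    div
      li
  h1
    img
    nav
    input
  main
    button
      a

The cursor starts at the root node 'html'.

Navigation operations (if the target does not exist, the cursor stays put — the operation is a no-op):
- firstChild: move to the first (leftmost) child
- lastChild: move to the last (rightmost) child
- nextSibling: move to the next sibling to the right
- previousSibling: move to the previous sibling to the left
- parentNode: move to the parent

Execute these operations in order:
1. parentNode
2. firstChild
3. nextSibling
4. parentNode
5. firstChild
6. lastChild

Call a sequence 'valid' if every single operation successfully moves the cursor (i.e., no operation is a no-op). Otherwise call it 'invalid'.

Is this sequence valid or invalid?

After 1 (parentNode): html (no-op, stayed)
After 2 (firstChild): tr
After 3 (nextSibling): h1
After 4 (parentNode): html
After 5 (firstChild): tr
After 6 (lastChild): div

Answer: invalid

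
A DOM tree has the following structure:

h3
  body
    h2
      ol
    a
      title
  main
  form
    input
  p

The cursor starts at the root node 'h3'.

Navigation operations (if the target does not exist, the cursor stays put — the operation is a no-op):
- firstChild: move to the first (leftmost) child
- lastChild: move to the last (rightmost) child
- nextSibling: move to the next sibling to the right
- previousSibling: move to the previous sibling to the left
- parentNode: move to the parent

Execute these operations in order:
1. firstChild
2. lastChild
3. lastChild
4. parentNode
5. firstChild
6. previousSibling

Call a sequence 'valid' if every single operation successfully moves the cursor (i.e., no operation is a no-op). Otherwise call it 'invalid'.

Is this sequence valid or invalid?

Answer: invalid

Derivation:
After 1 (firstChild): body
After 2 (lastChild): a
After 3 (lastChild): title
After 4 (parentNode): a
After 5 (firstChild): title
After 6 (previousSibling): title (no-op, stayed)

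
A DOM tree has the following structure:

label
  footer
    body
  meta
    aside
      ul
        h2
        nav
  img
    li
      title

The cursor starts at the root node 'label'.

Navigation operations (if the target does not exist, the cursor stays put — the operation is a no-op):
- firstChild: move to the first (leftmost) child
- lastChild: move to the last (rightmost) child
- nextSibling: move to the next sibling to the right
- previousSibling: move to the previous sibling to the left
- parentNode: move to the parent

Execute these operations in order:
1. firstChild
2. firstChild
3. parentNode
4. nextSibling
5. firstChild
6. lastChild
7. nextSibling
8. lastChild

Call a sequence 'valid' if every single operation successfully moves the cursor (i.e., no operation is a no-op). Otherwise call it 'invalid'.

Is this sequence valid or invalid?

Answer: invalid

Derivation:
After 1 (firstChild): footer
After 2 (firstChild): body
After 3 (parentNode): footer
After 4 (nextSibling): meta
After 5 (firstChild): aside
After 6 (lastChild): ul
After 7 (nextSibling): ul (no-op, stayed)
After 8 (lastChild): nav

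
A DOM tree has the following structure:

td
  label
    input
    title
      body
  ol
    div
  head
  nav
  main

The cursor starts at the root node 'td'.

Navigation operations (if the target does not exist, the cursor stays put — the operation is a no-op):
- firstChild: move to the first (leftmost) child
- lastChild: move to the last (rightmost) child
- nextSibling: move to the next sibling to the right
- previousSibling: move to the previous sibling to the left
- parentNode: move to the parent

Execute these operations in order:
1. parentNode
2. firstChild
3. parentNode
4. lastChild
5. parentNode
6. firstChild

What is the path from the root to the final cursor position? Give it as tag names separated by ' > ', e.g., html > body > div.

After 1 (parentNode): td (no-op, stayed)
After 2 (firstChild): label
After 3 (parentNode): td
After 4 (lastChild): main
After 5 (parentNode): td
After 6 (firstChild): label

Answer: td > label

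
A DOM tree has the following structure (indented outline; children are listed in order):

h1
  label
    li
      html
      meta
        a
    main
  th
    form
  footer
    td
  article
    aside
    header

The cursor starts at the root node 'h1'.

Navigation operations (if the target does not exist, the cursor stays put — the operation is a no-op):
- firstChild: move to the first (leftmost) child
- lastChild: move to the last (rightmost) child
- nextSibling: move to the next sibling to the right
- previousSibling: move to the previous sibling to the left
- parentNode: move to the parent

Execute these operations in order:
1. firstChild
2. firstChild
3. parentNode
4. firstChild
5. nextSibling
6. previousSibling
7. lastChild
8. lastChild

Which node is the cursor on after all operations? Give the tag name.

After 1 (firstChild): label
After 2 (firstChild): li
After 3 (parentNode): label
After 4 (firstChild): li
After 5 (nextSibling): main
After 6 (previousSibling): li
After 7 (lastChild): meta
After 8 (lastChild): a

Answer: a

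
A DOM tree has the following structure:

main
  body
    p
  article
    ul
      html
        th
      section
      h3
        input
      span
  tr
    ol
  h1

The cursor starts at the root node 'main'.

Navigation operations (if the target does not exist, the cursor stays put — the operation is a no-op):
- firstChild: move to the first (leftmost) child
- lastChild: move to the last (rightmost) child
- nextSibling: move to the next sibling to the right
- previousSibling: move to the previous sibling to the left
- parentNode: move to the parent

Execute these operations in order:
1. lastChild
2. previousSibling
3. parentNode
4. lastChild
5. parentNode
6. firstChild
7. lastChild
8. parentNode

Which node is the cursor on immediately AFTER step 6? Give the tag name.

After 1 (lastChild): h1
After 2 (previousSibling): tr
After 3 (parentNode): main
After 4 (lastChild): h1
After 5 (parentNode): main
After 6 (firstChild): body

Answer: body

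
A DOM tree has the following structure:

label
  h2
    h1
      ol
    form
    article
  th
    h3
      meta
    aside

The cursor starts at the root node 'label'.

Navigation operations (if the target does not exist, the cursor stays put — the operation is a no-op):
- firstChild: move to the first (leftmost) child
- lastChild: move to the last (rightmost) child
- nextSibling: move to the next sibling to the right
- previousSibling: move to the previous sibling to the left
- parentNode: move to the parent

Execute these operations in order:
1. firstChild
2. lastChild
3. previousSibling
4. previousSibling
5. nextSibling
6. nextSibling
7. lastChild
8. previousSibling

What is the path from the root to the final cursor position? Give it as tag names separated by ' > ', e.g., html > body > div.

Answer: label > h2 > form

Derivation:
After 1 (firstChild): h2
After 2 (lastChild): article
After 3 (previousSibling): form
After 4 (previousSibling): h1
After 5 (nextSibling): form
After 6 (nextSibling): article
After 7 (lastChild): article (no-op, stayed)
After 8 (previousSibling): form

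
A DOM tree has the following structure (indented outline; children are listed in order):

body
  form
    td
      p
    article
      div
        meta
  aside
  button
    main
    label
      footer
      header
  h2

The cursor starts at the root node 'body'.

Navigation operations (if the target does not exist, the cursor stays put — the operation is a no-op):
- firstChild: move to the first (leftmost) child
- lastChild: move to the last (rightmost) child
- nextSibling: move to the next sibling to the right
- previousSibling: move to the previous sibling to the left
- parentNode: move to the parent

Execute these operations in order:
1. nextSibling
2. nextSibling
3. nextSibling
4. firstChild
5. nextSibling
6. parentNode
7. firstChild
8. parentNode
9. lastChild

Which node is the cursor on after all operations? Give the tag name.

Answer: h2

Derivation:
After 1 (nextSibling): body (no-op, stayed)
After 2 (nextSibling): body (no-op, stayed)
After 3 (nextSibling): body (no-op, stayed)
After 4 (firstChild): form
After 5 (nextSibling): aside
After 6 (parentNode): body
After 7 (firstChild): form
After 8 (parentNode): body
After 9 (lastChild): h2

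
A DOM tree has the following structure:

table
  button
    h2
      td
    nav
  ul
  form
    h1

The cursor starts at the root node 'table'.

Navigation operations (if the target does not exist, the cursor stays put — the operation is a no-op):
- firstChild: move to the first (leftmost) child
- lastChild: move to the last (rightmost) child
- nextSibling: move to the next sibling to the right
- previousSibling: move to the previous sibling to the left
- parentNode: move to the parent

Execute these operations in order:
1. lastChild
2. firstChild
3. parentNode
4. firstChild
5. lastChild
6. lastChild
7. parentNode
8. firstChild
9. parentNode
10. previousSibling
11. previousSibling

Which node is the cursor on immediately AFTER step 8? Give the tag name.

After 1 (lastChild): form
After 2 (firstChild): h1
After 3 (parentNode): form
After 4 (firstChild): h1
After 5 (lastChild): h1 (no-op, stayed)
After 6 (lastChild): h1 (no-op, stayed)
After 7 (parentNode): form
After 8 (firstChild): h1

Answer: h1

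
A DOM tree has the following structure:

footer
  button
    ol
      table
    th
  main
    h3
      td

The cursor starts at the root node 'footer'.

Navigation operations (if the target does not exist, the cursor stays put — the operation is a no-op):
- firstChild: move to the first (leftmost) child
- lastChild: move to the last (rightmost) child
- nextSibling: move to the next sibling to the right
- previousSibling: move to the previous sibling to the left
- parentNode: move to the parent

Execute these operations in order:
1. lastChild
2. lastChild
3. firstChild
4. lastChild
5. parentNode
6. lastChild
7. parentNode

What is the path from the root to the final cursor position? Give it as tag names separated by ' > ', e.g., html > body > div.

Answer: footer > main > h3

Derivation:
After 1 (lastChild): main
After 2 (lastChild): h3
After 3 (firstChild): td
After 4 (lastChild): td (no-op, stayed)
After 5 (parentNode): h3
After 6 (lastChild): td
After 7 (parentNode): h3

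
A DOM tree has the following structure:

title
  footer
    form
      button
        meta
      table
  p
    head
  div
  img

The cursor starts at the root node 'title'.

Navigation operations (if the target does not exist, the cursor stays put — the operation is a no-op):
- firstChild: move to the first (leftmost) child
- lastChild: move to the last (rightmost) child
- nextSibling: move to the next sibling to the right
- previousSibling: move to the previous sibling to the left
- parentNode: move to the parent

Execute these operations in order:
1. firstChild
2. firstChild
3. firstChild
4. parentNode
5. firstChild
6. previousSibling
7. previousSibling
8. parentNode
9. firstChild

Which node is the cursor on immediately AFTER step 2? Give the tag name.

After 1 (firstChild): footer
After 2 (firstChild): form

Answer: form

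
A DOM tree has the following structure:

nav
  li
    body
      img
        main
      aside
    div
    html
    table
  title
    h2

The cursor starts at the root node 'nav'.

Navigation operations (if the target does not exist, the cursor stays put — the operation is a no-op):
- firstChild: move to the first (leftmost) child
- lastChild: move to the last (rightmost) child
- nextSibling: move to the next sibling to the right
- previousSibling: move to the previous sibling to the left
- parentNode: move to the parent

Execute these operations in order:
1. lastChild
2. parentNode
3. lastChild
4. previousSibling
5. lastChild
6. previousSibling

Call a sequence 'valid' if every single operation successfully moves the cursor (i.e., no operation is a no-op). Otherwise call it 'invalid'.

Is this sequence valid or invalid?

Answer: valid

Derivation:
After 1 (lastChild): title
After 2 (parentNode): nav
After 3 (lastChild): title
After 4 (previousSibling): li
After 5 (lastChild): table
After 6 (previousSibling): html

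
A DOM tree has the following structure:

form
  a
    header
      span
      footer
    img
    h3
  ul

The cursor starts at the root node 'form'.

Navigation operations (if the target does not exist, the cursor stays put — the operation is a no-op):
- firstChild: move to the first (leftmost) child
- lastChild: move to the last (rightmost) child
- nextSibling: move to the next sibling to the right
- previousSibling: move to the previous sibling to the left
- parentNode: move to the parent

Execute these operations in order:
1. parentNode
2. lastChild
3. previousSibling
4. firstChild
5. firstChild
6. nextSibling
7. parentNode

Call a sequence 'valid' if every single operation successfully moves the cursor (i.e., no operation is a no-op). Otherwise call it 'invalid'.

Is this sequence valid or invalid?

After 1 (parentNode): form (no-op, stayed)
After 2 (lastChild): ul
After 3 (previousSibling): a
After 4 (firstChild): header
After 5 (firstChild): span
After 6 (nextSibling): footer
After 7 (parentNode): header

Answer: invalid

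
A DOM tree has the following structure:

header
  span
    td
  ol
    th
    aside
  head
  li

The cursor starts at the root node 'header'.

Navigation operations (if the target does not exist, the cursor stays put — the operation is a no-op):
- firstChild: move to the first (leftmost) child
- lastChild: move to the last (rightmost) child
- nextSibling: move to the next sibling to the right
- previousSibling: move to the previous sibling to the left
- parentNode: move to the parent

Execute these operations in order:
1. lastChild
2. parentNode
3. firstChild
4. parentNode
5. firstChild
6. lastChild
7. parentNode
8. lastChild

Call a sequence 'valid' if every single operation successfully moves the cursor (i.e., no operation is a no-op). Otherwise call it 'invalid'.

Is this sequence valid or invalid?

After 1 (lastChild): li
After 2 (parentNode): header
After 3 (firstChild): span
After 4 (parentNode): header
After 5 (firstChild): span
After 6 (lastChild): td
After 7 (parentNode): span
After 8 (lastChild): td

Answer: valid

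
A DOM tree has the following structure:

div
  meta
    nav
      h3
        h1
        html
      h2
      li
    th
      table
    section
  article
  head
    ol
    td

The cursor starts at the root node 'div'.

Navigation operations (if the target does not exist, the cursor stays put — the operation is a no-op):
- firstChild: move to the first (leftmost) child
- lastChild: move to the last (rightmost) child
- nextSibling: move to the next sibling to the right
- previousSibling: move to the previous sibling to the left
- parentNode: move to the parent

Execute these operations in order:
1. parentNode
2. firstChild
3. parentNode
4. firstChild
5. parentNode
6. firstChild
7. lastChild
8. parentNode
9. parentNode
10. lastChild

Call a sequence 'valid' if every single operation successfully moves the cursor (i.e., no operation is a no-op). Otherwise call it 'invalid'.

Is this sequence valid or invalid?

Answer: invalid

Derivation:
After 1 (parentNode): div (no-op, stayed)
After 2 (firstChild): meta
After 3 (parentNode): div
After 4 (firstChild): meta
After 5 (parentNode): div
After 6 (firstChild): meta
After 7 (lastChild): section
After 8 (parentNode): meta
After 9 (parentNode): div
After 10 (lastChild): head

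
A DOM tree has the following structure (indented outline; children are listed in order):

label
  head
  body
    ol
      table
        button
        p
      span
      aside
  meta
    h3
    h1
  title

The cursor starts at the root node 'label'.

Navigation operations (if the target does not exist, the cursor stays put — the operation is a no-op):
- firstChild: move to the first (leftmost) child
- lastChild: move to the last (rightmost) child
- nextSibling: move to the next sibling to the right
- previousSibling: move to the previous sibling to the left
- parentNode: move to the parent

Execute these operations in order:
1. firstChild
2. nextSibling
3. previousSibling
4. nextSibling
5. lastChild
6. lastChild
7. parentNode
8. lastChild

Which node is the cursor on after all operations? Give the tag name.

After 1 (firstChild): head
After 2 (nextSibling): body
After 3 (previousSibling): head
After 4 (nextSibling): body
After 5 (lastChild): ol
After 6 (lastChild): aside
After 7 (parentNode): ol
After 8 (lastChild): aside

Answer: aside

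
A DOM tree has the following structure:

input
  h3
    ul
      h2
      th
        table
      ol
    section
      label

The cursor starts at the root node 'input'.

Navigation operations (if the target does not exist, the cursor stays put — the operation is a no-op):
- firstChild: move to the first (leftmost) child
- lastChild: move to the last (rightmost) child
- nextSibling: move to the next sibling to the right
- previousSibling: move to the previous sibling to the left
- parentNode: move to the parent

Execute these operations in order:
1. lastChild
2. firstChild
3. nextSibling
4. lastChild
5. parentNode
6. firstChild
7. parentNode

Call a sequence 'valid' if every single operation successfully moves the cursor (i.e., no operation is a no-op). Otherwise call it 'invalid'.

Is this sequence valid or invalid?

After 1 (lastChild): h3
After 2 (firstChild): ul
After 3 (nextSibling): section
After 4 (lastChild): label
After 5 (parentNode): section
After 6 (firstChild): label
After 7 (parentNode): section

Answer: valid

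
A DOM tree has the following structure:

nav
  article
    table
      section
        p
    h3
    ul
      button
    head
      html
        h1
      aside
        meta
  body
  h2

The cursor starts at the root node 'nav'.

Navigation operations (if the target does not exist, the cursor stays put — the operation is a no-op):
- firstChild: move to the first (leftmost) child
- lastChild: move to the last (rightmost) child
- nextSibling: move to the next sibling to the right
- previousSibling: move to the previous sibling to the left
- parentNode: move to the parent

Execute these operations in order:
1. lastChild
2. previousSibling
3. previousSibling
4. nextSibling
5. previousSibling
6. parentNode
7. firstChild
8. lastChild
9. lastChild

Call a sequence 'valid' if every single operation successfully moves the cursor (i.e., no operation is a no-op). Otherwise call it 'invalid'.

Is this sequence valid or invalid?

After 1 (lastChild): h2
After 2 (previousSibling): body
After 3 (previousSibling): article
After 4 (nextSibling): body
After 5 (previousSibling): article
After 6 (parentNode): nav
After 7 (firstChild): article
After 8 (lastChild): head
After 9 (lastChild): aside

Answer: valid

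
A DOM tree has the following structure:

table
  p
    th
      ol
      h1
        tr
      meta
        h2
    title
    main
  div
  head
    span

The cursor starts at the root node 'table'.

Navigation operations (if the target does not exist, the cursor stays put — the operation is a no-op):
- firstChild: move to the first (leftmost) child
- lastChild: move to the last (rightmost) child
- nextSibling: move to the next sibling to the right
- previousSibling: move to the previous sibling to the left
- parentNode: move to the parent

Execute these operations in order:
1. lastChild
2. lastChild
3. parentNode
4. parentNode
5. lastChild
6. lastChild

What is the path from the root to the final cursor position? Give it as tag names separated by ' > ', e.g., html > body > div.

After 1 (lastChild): head
After 2 (lastChild): span
After 3 (parentNode): head
After 4 (parentNode): table
After 5 (lastChild): head
After 6 (lastChild): span

Answer: table > head > span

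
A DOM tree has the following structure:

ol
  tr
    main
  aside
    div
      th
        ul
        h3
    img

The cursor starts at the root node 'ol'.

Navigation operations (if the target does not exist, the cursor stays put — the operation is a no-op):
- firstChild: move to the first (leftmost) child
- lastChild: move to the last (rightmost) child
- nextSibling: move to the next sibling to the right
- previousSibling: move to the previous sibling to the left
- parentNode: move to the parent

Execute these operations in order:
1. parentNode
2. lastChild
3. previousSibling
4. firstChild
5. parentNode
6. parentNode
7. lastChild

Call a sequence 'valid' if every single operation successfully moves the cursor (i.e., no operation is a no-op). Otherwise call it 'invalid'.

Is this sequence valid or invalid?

Answer: invalid

Derivation:
After 1 (parentNode): ol (no-op, stayed)
After 2 (lastChild): aside
After 3 (previousSibling): tr
After 4 (firstChild): main
After 5 (parentNode): tr
After 6 (parentNode): ol
After 7 (lastChild): aside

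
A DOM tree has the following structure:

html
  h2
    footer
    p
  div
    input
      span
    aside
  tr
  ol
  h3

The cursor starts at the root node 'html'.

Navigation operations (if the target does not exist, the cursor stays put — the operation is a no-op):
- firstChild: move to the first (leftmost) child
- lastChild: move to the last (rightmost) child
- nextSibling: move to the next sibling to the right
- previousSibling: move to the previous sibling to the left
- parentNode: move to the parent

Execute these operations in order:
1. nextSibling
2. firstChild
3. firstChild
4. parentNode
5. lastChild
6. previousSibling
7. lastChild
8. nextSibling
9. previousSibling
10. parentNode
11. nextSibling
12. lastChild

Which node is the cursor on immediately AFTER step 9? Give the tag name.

Answer: footer

Derivation:
After 1 (nextSibling): html (no-op, stayed)
After 2 (firstChild): h2
After 3 (firstChild): footer
After 4 (parentNode): h2
After 5 (lastChild): p
After 6 (previousSibling): footer
After 7 (lastChild): footer (no-op, stayed)
After 8 (nextSibling): p
After 9 (previousSibling): footer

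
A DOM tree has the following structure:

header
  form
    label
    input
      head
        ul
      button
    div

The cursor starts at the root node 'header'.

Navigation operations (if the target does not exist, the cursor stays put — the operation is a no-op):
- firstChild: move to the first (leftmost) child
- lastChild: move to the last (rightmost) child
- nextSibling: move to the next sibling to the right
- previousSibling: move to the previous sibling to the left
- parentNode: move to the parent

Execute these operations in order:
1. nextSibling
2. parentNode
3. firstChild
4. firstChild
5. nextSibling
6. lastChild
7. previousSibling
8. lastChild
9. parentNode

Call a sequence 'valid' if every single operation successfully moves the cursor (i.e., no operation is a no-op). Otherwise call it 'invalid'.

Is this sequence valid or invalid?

After 1 (nextSibling): header (no-op, stayed)
After 2 (parentNode): header (no-op, stayed)
After 3 (firstChild): form
After 4 (firstChild): label
After 5 (nextSibling): input
After 6 (lastChild): button
After 7 (previousSibling): head
After 8 (lastChild): ul
After 9 (parentNode): head

Answer: invalid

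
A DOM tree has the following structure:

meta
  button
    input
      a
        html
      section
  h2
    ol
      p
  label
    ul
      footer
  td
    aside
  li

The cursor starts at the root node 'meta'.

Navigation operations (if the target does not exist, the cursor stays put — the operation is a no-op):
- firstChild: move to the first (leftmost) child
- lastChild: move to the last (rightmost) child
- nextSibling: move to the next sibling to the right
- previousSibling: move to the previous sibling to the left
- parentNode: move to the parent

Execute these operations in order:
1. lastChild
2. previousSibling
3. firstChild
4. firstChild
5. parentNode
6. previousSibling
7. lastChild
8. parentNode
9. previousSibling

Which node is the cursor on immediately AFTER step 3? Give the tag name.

Answer: aside

Derivation:
After 1 (lastChild): li
After 2 (previousSibling): td
After 3 (firstChild): aside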